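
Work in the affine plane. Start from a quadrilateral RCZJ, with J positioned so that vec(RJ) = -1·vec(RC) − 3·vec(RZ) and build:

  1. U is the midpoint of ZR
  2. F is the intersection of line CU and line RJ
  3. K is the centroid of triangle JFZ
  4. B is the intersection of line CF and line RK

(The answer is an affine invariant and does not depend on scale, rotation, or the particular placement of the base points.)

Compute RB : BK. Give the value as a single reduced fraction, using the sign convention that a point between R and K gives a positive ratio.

RB:BK = -3/7

Assign R = (0, 0), C = (1, 0), Z = (0, 1), J = (-1, -3) — the answer is frame-independent, so this choice is without loss of generality.
1. U is the midpoint of ZR ⇒ U = (0, 1/2)
2. F is the intersection of line CU and line RJ ⇒ F = (1/7, 3/7)
3. K is the centroid of triangle JFZ ⇒ K = (-2/7, -11/21)
4. B is the intersection of line CF and line RK ⇒ B = (3/14, 11/28)
B = R + t·(K−R) with t = -3/4, so RB:BK = t:(1−t) = -3/4:7/4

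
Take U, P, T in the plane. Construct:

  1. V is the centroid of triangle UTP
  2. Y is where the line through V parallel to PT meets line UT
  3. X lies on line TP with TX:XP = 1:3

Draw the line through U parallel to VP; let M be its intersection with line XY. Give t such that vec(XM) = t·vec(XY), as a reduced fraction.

Set U = (0, 0), P = (1, 0), T = (0, 1); any affine frame gives the same invariant.
1. V is the centroid of triangle UTP ⇒ V = (1/3, 1/3)
2. Y is where the line through V parallel to PT meets line UT ⇒ Y = (0, 2/3)
3. X lies on line TP with TX:XP = 1:3 ⇒ X = (1/4, 3/4)
through U parallel to VP: direction (2/3, -1/3); meets XY at M = (-4/5, 2/5)
M = X + t·(Y−X) with t = 21/5

t = 21/5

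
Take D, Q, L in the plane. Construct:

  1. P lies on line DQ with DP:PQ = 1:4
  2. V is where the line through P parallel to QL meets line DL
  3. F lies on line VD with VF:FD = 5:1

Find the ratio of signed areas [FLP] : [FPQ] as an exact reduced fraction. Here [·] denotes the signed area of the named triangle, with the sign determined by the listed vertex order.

[FLP]:[FPQ] = -29/4

Choose coordinates D = (0, 0), Q = (1, 0), L = (0, 1).
1. P lies on line DQ with DP:PQ = 1:4 ⇒ P = (1/5, 0)
2. V is where the line through P parallel to QL meets line DL ⇒ V = (0, 1/5)
3. F lies on line VD with VF:FD = 5:1 ⇒ F = (0, 1/30)
2·[FLP] = -29/150, 2·[FPQ] = 2/75
[FLP]:[FPQ] = -29/150:2/75 = -29/4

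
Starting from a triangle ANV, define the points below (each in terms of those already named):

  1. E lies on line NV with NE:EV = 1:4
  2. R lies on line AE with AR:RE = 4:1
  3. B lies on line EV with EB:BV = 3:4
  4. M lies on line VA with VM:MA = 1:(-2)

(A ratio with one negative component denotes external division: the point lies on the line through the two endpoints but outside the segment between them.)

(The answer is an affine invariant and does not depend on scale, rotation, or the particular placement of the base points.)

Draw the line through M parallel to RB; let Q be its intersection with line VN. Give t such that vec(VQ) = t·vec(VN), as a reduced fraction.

t = 32/35

Choose coordinates A = (0, 0), N = (1, 0), V = (0, 1).
1. E lies on line NV with NE:EV = 1:4 ⇒ E = (4/5, 1/5)
2. R lies on line AE with AR:RE = 4:1 ⇒ R = (16/25, 4/25)
3. B lies on line EV with EB:BV = 3:4 ⇒ B = (16/35, 19/35)
4. M lies on line VA with VM:MA = 1:(-2) ⇒ M = (0, 2)
through M parallel to RB: direction (-32/175, 67/175); meets VN at Q = (32/35, 3/35)
Q = V + t·(N−V) with t = 32/35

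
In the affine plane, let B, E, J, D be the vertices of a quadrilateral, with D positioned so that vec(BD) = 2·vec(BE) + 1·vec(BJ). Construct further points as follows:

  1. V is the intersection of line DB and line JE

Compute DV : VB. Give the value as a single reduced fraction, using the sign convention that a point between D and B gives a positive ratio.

DV:VB = 2

Set B = (0, 0), E = (1, 0), J = (0, 1), D = (2, 1); any affine frame gives the same invariant.
1. V is the intersection of line DB and line JE ⇒ V = (2/3, 1/3)
V = D + t·(B−D) with t = 2/3, so DV:VB = t:(1−t) = 2/3:1/3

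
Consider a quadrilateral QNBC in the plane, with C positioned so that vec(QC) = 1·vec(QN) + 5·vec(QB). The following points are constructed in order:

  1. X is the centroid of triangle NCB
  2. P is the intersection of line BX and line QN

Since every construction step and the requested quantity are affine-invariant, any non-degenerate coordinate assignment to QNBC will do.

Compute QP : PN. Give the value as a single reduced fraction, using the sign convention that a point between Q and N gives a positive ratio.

Work in coordinates with Q = (0, 0), N = (1, 0), B = (0, 1), C = (1, 5).
1. X is the centroid of triangle NCB ⇒ X = (2/3, 2)
2. P is the intersection of line BX and line QN ⇒ P = (-2/3, 0)
P = Q + t·(N−Q) with t = -2/3, so QP:PN = t:(1−t) = -2/3:5/3

QP:PN = -2/5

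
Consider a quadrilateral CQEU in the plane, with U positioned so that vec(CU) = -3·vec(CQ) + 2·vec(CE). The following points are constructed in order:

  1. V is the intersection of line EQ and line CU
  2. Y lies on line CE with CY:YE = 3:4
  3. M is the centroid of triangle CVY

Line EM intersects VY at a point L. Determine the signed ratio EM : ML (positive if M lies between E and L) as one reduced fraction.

EM:ML = -5

Assign C = (0, 0), Q = (1, 0), E = (0, 1), U = (-3, 2) — the answer is frame-independent, so this choice is without loss of generality.
1. V is the intersection of line EQ and line CU ⇒ V = (3, -2)
2. Y lies on line CE with CY:YE = 3:4 ⇒ Y = (0, 3/7)
3. M is the centroid of triangle CVY ⇒ M = (1, -11/21)
line EM meets VY at L = (4/5, -23/105)
M = E + t·(L−E) with t = 5/4, so EM:ML = 5/4:-1/4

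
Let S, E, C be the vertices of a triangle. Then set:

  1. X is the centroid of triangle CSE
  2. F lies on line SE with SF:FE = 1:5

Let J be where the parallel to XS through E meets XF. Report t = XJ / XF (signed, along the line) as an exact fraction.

Choose coordinates S = (0, 0), E = (1, 0), C = (0, 1).
1. X is the centroid of triangle CSE ⇒ X = (1/3, 1/3)
2. F lies on line SE with SF:FE = 1:5 ⇒ F = (1/6, 0)
through E parallel to XS: direction (-1/3, -1/3); meets XF at J = (-2/3, -5/3)
J = X + t·(F−X) with t = 6

t = 6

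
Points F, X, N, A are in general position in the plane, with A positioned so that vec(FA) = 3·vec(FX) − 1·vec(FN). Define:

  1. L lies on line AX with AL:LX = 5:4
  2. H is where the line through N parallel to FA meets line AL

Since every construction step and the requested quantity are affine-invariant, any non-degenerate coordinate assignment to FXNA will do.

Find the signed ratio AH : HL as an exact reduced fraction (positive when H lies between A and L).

AH:HL = -27/22

Set F = (0, 0), X = (1, 0), N = (0, 1), A = (3, -1); any affine frame gives the same invariant.
1. L lies on line AX with AL:LX = 5:4 ⇒ L = (17/9, -4/9)
2. H is where the line through N parallel to FA meets line AL ⇒ H = (-3, 2)
H = A + t·(L−A) with t = 27/5, so AH:HL = t:(1−t) = 27/5:-22/5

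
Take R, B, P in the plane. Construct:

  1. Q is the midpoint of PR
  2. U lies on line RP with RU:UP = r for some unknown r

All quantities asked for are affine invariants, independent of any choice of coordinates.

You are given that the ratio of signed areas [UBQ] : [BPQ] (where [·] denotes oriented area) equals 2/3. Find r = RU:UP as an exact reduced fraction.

Work in coordinates with R = (0, 0), B = (1, 0), P = (0, 1).
1. Q is the midpoint of PR ⇒ Q = (0, 1/2)
2. With RU:UP = r, write λ = r/(r+1) so U = R + λ·(P−R); U is affine-linear in λ
Every point depending on U is an affine combination of U and λ-independent points, so each such coordinate is linear in λ; the λ² term in each signed area is a multiple of (P−R)×(P−R) = 0, so 2·[UBQ] and 2·[BPQ] are each linear in λ. Evaluating at λ=0 and λ=1:
  2·[UBQ] = −λ + 1/2,   2·[BPQ] = 1/2
So [UBQ]:[BPQ] = (−λ + 1/2) / (1/2). Setting this equal to 2/3:
  −λ + 1/2 = 2/3·(1/2)  ⇒  λ = 1/6
Then r = λ/(1−λ) = (1/6)/(5/6) = 1/5. Check: with r = 1/5, U = (0, 1/6) and [UBQ]:[BPQ] = 2/3 as required.

r = 1/5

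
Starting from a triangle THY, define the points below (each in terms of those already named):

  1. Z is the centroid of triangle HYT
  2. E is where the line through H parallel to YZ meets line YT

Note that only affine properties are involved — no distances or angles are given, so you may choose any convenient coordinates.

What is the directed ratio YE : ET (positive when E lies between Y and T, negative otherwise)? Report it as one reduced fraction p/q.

Assign T = (0, 0), H = (1, 0), Y = (0, 1) — the answer is frame-independent, so this choice is without loss of generality.
1. Z is the centroid of triangle HYT ⇒ Z = (1/3, 1/3)
2. E is where the line through H parallel to YZ meets line YT ⇒ E = (0, 2)
E = Y + t·(T−Y) with t = -1, so YE:ET = t:(1−t) = -1:2

YE:ET = -1/2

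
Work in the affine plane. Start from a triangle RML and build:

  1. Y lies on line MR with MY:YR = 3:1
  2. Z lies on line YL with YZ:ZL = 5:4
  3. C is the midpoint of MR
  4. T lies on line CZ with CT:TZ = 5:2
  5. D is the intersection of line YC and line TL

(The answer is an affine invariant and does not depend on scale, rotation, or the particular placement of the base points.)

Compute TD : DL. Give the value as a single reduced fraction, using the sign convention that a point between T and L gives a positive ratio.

TD:DL = -25/63

Choose coordinates R = (0, 0), M = (1, 0), L = (0, 1).
1. Y lies on line MR with MY:YR = 3:1 ⇒ Y = (1/4, 0)
2. Z lies on line YL with YZ:ZL = 5:4 ⇒ Z = (1/9, 5/9)
3. C is the midpoint of MR ⇒ C = (1/2, 0)
4. T lies on line CZ with CT:TZ = 5:2 ⇒ T = (2/9, 25/63)
5. D is the intersection of line YC and line TL ⇒ D = (7/19, 0)
D = T + t·(L−T) with t = -25/38, so TD:DL = t:(1−t) = -25/38:63/38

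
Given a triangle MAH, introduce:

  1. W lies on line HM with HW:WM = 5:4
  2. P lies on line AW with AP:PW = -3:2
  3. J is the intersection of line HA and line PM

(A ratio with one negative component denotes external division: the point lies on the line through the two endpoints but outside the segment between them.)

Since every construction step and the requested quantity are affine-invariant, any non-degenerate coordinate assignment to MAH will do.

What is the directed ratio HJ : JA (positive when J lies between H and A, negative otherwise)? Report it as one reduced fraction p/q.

Set M = (0, 0), A = (1, 0), H = (0, 1); any affine frame gives the same invariant.
1. W lies on line HM with HW:WM = 5:4 ⇒ W = (0, 4/9)
2. P lies on line AW with AP:PW = -3:2 ⇒ P = (-2, 4/3)
3. J is the intersection of line HA and line PM ⇒ J = (3, -2)
J = H + t·(A−H) with t = 3, so HJ:JA = t:(1−t) = 3:-2

HJ:JA = -3/2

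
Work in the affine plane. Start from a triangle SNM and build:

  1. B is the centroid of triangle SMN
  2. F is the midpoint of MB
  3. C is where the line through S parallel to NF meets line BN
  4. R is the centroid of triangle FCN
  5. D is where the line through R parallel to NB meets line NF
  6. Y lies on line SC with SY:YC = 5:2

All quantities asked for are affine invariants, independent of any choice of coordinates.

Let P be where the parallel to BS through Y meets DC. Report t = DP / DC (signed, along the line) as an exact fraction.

Set S = (0, 0), N = (1, 0), M = (0, 1); any affine frame gives the same invariant.
1. B is the centroid of triangle SMN ⇒ B = (1/3, 1/3)
2. F is the midpoint of MB ⇒ F = (1/6, 2/3)
3. C is where the line through S parallel to NF meets line BN ⇒ C = (-5/3, 4/3)
4. R is the centroid of triangle FCN ⇒ R = (-1/6, 2/3)
5. D is where the line through R parallel to NB meets line NF ⇒ D = (13/18, 2/9)
6. Y lies on line SC with SY:YC = 5:2 ⇒ Y = (-25/21, 20/21)
through Y parallel to BS: direction (-1/3, -1/3); meets DC at P = (-53/49, 52/49)
P = D + t·(C−D) with t = 37/49

t = 37/49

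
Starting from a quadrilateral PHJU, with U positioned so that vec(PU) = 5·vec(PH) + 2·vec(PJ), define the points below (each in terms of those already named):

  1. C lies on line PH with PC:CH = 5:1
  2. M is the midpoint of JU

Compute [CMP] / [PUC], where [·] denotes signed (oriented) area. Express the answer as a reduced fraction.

[CMP]:[PUC] = -3/4

Work in coordinates with P = (0, 0), H = (1, 0), J = (0, 1), U = (5, 2).
1. C lies on line PH with PC:CH = 5:1 ⇒ C = (5/6, 0)
2. M is the midpoint of JU ⇒ M = (5/2, 3/2)
2·[CMP] = 5/4, 2·[PUC] = -5/3
[CMP]:[PUC] = 5/4:-5/3 = -3/4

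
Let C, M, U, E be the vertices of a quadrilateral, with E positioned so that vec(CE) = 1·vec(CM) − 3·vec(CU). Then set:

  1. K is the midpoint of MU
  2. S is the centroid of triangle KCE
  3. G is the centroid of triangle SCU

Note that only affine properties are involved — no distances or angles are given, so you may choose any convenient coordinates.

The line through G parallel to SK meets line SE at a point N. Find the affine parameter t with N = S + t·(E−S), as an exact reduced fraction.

t = -2/3

Set C = (0, 0), M = (1, 0), U = (0, 1), E = (1, -3); any affine frame gives the same invariant.
1. K is the midpoint of MU ⇒ K = (1/2, 1/2)
2. S is the centroid of triangle KCE ⇒ S = (1/2, -5/6)
3. G is the centroid of triangle SCU ⇒ G = (1/6, 1/18)
through G parallel to SK: direction (0, 4/3); meets SE at N = (1/6, 11/18)
N = S + t·(E−S) with t = -2/3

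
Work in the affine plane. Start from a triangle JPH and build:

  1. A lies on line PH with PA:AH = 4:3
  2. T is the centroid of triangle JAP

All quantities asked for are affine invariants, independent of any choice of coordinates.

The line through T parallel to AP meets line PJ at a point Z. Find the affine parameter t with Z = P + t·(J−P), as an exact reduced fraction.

t = 1/3

Set J = (0, 0), P = (1, 0), H = (0, 1); any affine frame gives the same invariant.
1. A lies on line PH with PA:AH = 4:3 ⇒ A = (3/7, 4/7)
2. T is the centroid of triangle JAP ⇒ T = (10/21, 4/21)
through T parallel to AP: direction (4/7, -4/7); meets PJ at Z = (2/3, 0)
Z = P + t·(J−P) with t = 1/3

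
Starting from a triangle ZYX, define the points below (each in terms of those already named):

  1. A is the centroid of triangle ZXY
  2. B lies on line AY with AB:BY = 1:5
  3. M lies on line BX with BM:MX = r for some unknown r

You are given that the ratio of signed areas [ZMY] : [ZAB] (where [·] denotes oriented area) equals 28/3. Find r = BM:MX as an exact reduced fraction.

Assign Z = (0, 0), Y = (1, 0), X = (0, 1) — the answer is frame-independent, so this choice is without loss of generality.
1. A is the centroid of triangle ZXY ⇒ A = (1/3, 1/3)
2. B lies on line AY with AB:BY = 1:5 ⇒ B = (4/9, 5/18)
3. With BM:MX = r, write λ = r/(r+1) so M = B + λ·(X−B); M is affine-linear in λ
Every point depending on M is an affine combination of M and λ-independent points, so each such coordinate is linear in λ; the λ² term in each signed area is a multiple of (X−B)×(X−B) = 0, so 2·[ZMY] and 2·[ZAB] are each linear in λ. Evaluating at λ=0 and λ=1:
  2·[ZMY] = -13/18·λ − 5/18,   2·[ZAB] = -1/18
So [ZMY]:[ZAB] = (-13/18·λ − 5/18) / (-1/18). Setting this equal to 28/3:
  -13/18·λ − 5/18 = 28/3·(-1/18)  ⇒  λ = 1/3
Then r = λ/(1−λ) = (1/3)/(2/3) = 1/2. Check: with r = 1/2, M = (8/27, 14/27) and [ZMY]:[ZAB] = 28/3 as required.

r = 1/2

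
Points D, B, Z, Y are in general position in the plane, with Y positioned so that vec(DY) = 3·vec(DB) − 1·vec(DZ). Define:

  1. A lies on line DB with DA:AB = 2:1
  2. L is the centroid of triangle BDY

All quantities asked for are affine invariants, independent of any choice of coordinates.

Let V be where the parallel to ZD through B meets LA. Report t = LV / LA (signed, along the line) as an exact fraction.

Set D = (0, 0), B = (1, 0), Z = (0, 1), Y = (3, -1); any affine frame gives the same invariant.
1. A lies on line DB with DA:AB = 2:1 ⇒ A = (2/3, 0)
2. L is the centroid of triangle BDY ⇒ L = (4/3, -1/3)
through B parallel to ZD: direction (0, -1); meets LA at V = (1, -1/6)
V = L + t·(A−L) with t = 1/2

t = 1/2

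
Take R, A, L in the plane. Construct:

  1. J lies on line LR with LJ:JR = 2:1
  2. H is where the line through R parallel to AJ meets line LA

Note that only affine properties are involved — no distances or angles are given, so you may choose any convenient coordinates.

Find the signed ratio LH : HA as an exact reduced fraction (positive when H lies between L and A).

Assign R = (0, 0), A = (1, 0), L = (0, 1) — the answer is frame-independent, so this choice is without loss of generality.
1. J lies on line LR with LJ:JR = 2:1 ⇒ J = (0, 1/3)
2. H is where the line through R parallel to AJ meets line LA ⇒ H = (3/2, -1/2)
H = L + t·(A−L) with t = 3/2, so LH:HA = t:(1−t) = 3/2:-1/2

LH:HA = -3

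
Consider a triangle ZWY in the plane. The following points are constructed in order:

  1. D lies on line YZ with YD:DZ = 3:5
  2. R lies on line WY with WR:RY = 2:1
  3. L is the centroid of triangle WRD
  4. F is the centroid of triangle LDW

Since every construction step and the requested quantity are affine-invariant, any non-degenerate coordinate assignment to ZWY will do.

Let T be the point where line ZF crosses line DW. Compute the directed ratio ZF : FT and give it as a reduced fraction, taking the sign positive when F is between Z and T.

ZF:FT = -47/2

Choose coordinates Z = (0, 0), W = (1, 0), Y = (0, 1).
1. D lies on line YZ with YD:DZ = 3:5 ⇒ D = (0, 5/8)
2. R lies on line WY with WR:RY = 2:1 ⇒ R = (1/3, 2/3)
3. L is the centroid of triangle WRD ⇒ L = (4/9, 31/72)
4. F is the centroid of triangle LDW ⇒ F = (13/27, 19/54)
line ZF meets DW at T = (65/141, 95/282)
F = Z + t·(T−Z) with t = 47/45, so ZF:FT = 47/45:-2/45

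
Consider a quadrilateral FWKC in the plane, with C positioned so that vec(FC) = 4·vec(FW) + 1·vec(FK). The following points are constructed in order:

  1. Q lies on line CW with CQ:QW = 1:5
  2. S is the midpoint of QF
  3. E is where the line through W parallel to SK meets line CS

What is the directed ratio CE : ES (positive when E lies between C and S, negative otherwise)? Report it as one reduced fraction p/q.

Assign F = (0, 0), W = (1, 0), K = (0, 1), C = (4, 1) — the answer is frame-independent, so this choice is without loss of generality.
1. Q lies on line CW with CQ:QW = 1:5 ⇒ Q = (7/2, 5/6)
2. S is the midpoint of QF ⇒ S = (7/4, 5/12)
3. E is where the line through W parallel to SK meets line CS ⇒ E = (5/8, 1/8)
E = C + t·(S−C) with t = 3/2, so CE:ES = t:(1−t) = 3/2:-1/2

CE:ES = -3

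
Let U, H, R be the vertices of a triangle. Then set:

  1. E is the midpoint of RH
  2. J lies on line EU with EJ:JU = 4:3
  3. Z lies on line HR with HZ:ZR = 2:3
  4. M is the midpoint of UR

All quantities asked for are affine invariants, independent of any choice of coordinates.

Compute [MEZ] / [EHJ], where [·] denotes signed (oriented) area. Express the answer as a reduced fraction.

Work in coordinates with U = (0, 0), H = (1, 0), R = (0, 1).
1. E is the midpoint of RH ⇒ E = (1/2, 1/2)
2. J lies on line EU with EJ:JU = 4:3 ⇒ J = (3/14, 3/14)
3. Z lies on line HR with HZ:ZR = 2:3 ⇒ Z = (3/5, 2/5)
4. M is the midpoint of UR ⇒ M = (0, 1/2)
2·[MEZ] = -1/20, 2·[EHJ] = -2/7
[MEZ]:[EHJ] = -1/20:-2/7 = 7/40

[MEZ]:[EHJ] = 7/40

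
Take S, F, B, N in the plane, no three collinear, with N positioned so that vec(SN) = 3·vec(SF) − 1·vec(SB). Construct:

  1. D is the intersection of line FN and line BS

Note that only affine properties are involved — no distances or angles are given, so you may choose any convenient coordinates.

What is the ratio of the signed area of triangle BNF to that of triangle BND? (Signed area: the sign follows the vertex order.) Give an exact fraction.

[BNF]:[BND] = 2/3

Set S = (0, 0), F = (1, 0), B = (0, 1), N = (3, -1); any affine frame gives the same invariant.
1. D is the intersection of line FN and line BS ⇒ D = (0, 1/2)
2·[BNF] = -1, 2·[BND] = -3/2
[BNF]:[BND] = -1:-3/2 = 2/3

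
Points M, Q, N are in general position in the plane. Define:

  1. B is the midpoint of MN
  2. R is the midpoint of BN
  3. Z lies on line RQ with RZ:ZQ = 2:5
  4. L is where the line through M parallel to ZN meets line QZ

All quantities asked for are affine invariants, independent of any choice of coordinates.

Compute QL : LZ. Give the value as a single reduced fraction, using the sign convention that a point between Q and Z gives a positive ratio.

Choose coordinates M = (0, 0), Q = (1, 0), N = (0, 1).
1. B is the midpoint of MN ⇒ B = (0, 1/2)
2. R is the midpoint of BN ⇒ R = (0, 3/4)
3. Z lies on line RQ with RZ:ZQ = 2:5 ⇒ Z = (2/7, 15/28)
4. L is where the line through M parallel to ZN meets line QZ ⇒ L = (-6/7, 39/28)
L = Q + t·(Z−Q) with t = 13/5, so QL:LZ = t:(1−t) = 13/5:-8/5

QL:LZ = -13/8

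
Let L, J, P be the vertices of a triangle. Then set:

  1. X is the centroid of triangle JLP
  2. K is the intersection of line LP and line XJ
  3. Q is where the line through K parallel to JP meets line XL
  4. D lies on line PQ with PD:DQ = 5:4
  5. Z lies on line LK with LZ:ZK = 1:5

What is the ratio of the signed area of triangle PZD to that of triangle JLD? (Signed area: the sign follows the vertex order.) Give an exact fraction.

Choose coordinates L = (0, 0), J = (1, 0), P = (0, 1).
1. X is the centroid of triangle JLP ⇒ X = (1/3, 1/3)
2. K is the intersection of line LP and line XJ ⇒ K = (0, 1/2)
3. Q is where the line through K parallel to JP meets line XL ⇒ Q = (1/4, 1/4)
4. D lies on line PQ with PD:DQ = 5:4 ⇒ D = (5/36, 7/12)
5. Z lies on line LK with LZ:ZK = 1:5 ⇒ Z = (0, 1/12)
2·[PZD] = 55/432, 2·[JLD] = -7/12
[PZD]:[JLD] = 55/432:-7/12 = -55/252

[PZD]:[JLD] = -55/252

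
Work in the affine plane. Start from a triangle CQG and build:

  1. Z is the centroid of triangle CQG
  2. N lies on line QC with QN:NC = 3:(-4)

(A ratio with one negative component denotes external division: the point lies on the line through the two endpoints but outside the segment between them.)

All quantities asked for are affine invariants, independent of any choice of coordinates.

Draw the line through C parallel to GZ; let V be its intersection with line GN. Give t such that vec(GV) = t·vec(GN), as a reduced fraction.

t = -1/7

Work in coordinates with C = (0, 0), Q = (1, 0), G = (0, 1).
1. Z is the centroid of triangle CQG ⇒ Z = (1/3, 1/3)
2. N lies on line QC with QN:NC = 3:(-4) ⇒ N = (4, 0)
through C parallel to GZ: direction (1/3, -2/3); meets GN at V = (-4/7, 8/7)
V = G + t·(N−G) with t = -1/7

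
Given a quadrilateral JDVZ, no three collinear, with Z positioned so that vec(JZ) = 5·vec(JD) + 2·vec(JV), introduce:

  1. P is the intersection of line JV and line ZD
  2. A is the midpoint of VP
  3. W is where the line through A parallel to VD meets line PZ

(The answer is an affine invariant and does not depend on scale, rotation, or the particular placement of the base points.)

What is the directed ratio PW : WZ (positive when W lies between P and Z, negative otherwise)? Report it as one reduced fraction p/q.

PW:WZ = 1/9

Work in coordinates with J = (0, 0), D = (1, 0), V = (0, 1), Z = (5, 2).
1. P is the intersection of line JV and line ZD ⇒ P = (0, -1/2)
2. A is the midpoint of VP ⇒ A = (0, 1/4)
3. W is where the line through A parallel to VD meets line PZ ⇒ W = (1/2, -1/4)
W = P + t·(Z−P) with t = 1/10, so PW:WZ = t:(1−t) = 1/10:9/10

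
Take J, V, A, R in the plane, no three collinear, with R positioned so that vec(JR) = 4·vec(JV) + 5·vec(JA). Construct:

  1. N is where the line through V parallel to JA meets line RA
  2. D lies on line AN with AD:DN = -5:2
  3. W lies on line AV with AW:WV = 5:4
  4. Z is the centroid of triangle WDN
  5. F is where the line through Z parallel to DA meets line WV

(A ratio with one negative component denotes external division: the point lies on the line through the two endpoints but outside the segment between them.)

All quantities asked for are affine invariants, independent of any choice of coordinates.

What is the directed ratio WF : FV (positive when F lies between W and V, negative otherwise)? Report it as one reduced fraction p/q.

Work in coordinates with J = (0, 0), V = (1, 0), A = (0, 1), R = (4, 5).
1. N is where the line through V parallel to JA meets line RA ⇒ N = (1, 2)
2. D lies on line AN with AD:DN = -5:2 ⇒ D = (5/3, 8/3)
3. W lies on line AV with AW:WV = 5:4 ⇒ W = (5/9, 4/9)
4. Z is the centroid of triangle WDN ⇒ Z = (29/27, 46/27)
5. F is where the line through Z parallel to DA meets line WV ⇒ F = (5/27, 22/27)
F = W + t·(V−W) with t = -5/6, so WF:FV = t:(1−t) = -5/6:11/6

WF:FV = -5/11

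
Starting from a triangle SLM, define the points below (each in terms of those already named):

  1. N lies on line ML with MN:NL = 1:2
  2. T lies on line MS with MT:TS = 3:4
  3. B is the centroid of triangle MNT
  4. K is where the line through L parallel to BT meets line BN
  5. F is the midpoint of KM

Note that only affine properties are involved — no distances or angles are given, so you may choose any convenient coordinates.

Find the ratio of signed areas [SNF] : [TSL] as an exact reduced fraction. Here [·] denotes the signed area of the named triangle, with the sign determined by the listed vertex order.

[SNF]:[TSL] = -23/72

Choose coordinates S = (0, 0), L = (1, 0), M = (0, 1).
1. N lies on line ML with MN:NL = 1:2 ⇒ N = (1/3, 2/3)
2. T lies on line MS with MT:TS = 3:4 ⇒ T = (0, 4/7)
3. B is the centroid of triangle MNT ⇒ B = (1/9, 47/63)
4. K is where the line through L parallel to BT meets line BN ⇒ K = (11/9, 22/63)
5. F is the midpoint of KM ⇒ F = (11/18, 85/126)
2·[SNF] = -23/126, 2·[TSL] = 4/7
[SNF]:[TSL] = -23/126:4/7 = -23/72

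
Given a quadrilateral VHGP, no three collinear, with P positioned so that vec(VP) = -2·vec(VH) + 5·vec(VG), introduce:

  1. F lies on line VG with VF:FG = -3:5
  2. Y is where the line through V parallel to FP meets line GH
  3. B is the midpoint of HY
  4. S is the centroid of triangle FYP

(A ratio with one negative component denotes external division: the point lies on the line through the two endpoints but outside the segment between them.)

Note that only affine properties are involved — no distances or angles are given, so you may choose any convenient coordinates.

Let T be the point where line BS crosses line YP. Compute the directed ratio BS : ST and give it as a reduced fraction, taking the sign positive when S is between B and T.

Choose coordinates V = (0, 0), H = (1, 0), G = (0, 1), P = (-2, 5).
1. F lies on line VG with VF:FG = -3:5 ⇒ F = (0, -3/2)
2. Y is where the line through V parallel to FP meets line GH ⇒ Y = (-4/9, 13/9)
3. B is the midpoint of HY ⇒ B = (5/18, 13/18)
4. S is the centroid of triangle FYP ⇒ S = (-22/27, 89/54)
line BS meets YP at T = (-437/1188, 377/297)
S = B + t·(T−B) with t = 22/13, so BS:ST = 22/13:-9/13

BS:ST = -22/9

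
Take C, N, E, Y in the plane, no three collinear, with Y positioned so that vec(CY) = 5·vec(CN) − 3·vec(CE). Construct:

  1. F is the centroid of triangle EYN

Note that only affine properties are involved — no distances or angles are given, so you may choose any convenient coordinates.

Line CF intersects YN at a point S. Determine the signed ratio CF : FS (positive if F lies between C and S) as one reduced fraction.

CF:FS = -10

Choose coordinates C = (0, 0), N = (1, 0), E = (0, 1), Y = (5, -3).
1. F is the centroid of triangle EYN ⇒ F = (2, -2/3)
line CF meets YN at S = (9/5, -3/5)
F = C + t·(S−C) with t = 10/9, so CF:FS = 10/9:-1/9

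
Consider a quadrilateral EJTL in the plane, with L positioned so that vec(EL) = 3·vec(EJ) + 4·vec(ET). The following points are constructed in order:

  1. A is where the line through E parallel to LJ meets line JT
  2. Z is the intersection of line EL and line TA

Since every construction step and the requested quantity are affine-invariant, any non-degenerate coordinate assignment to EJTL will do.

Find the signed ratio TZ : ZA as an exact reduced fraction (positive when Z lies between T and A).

Set E = (0, 0), J = (1, 0), T = (0, 1), L = (3, 4); any affine frame gives the same invariant.
1. A is where the line through E parallel to LJ meets line JT ⇒ A = (1/3, 2/3)
2. Z is the intersection of line EL and line TA ⇒ Z = (3/7, 4/7)
Z = T + t·(A−T) with t = 9/7, so TZ:ZA = t:(1−t) = 9/7:-2/7

TZ:ZA = -9/2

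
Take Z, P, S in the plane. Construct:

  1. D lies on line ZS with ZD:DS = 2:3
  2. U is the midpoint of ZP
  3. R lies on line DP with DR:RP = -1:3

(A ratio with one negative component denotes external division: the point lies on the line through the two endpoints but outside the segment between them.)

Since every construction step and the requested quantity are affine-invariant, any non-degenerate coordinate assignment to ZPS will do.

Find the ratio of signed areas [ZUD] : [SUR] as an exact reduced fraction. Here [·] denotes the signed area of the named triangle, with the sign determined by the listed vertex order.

Work in coordinates with Z = (0, 0), P = (1, 0), S = (0, 1).
1. D lies on line ZS with ZD:DS = 2:3 ⇒ D = (0, 2/5)
2. U is the midpoint of ZP ⇒ U = (1/2, 0)
3. R lies on line DP with DR:RP = -1:3 ⇒ R = (-1/2, 3/5)
2·[ZUD] = 1/5, 2·[SUR] = -7/10
[ZUD]:[SUR] = 1/5:-7/10 = -2/7

[ZUD]:[SUR] = -2/7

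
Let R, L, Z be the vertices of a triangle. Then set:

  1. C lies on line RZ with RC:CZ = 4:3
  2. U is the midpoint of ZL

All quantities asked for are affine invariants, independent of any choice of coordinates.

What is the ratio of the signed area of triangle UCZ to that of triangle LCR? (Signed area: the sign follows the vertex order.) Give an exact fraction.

[UCZ]:[LCR] = -3/8

Choose coordinates R = (0, 0), L = (1, 0), Z = (0, 1).
1. C lies on line RZ with RC:CZ = 4:3 ⇒ C = (0, 4/7)
2. U is the midpoint of ZL ⇒ U = (1/2, 1/2)
2·[UCZ] = -3/14, 2·[LCR] = 4/7
[UCZ]:[LCR] = -3/14:4/7 = -3/8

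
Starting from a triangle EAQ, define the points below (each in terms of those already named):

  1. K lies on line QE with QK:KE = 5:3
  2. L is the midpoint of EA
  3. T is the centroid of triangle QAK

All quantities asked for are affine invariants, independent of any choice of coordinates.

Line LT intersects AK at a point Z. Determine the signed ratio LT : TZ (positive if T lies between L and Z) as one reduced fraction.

LT:TZ = -19/10

Work in coordinates with E = (0, 0), A = (1, 0), Q = (0, 1).
1. K lies on line QE with QK:KE = 5:3 ⇒ K = (0, 3/8)
2. L is the midpoint of EA ⇒ L = (1/2, 0)
3. T is the centroid of triangle QAK ⇒ T = (1/3, 11/24)
line LT meets AK at Z = (8/19, 33/152)
T = L + t·(Z−L) with t = 19/9, so LT:TZ = 19/9:-10/9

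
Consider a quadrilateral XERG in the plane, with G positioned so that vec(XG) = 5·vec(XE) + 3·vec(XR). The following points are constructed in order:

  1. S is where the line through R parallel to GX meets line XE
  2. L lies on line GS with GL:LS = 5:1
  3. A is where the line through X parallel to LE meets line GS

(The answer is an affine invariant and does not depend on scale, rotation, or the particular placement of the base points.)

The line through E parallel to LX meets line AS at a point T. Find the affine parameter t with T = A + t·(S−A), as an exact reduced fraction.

Assign X = (0, 0), E = (1, 0), R = (0, 1), G = (5, 3) — the answer is frame-independent, so this choice is without loss of generality.
1. S is where the line through R parallel to GX meets line XE ⇒ S = (-5/3, 0)
2. L lies on line GS with GL:LS = 5:1 ⇒ L = (-5/9, 1/2)
3. A is where the line through X parallel to LE meets line GS ⇒ A = (-35/36, 5/16)
through E parallel to LX: direction (5/9, -1/2); meets AS at T = (1/9, 4/5)
T = A + t·(S−A) with t = -39/25

t = -39/25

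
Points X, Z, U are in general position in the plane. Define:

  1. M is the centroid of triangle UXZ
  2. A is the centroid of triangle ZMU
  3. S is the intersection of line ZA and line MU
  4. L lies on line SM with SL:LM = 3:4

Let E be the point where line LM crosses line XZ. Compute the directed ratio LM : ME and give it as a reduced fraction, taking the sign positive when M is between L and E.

Work in coordinates with X = (0, 0), Z = (1, 0), U = (0, 1).
1. M is the centroid of triangle UXZ ⇒ M = (1/3, 1/3)
2. A is the centroid of triangle ZMU ⇒ A = (4/9, 4/9)
3. S is the intersection of line ZA and line MU ⇒ S = (1/6, 2/3)
4. L lies on line SM with SL:LM = 3:4 ⇒ L = (5/21, 11/21)
line LM meets XZ at E = (1/2, 0)
M = L + t·(E−L) with t = 4/11, so LM:ME = 4/11:7/11

LM:ME = 4/7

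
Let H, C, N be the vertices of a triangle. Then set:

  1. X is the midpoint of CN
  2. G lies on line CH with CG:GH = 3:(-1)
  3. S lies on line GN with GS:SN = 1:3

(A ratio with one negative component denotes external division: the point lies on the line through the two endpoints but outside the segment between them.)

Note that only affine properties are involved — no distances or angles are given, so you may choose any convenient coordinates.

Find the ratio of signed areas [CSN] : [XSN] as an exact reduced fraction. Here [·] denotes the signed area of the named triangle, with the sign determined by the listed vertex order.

Set H = (0, 0), C = (1, 0), N = (0, 1); any affine frame gives the same invariant.
1. X is the midpoint of CN ⇒ X = (1/2, 1/2)
2. G lies on line CH with CG:GH = 3:(-1) ⇒ G = (-1/2, 0)
3. S lies on line GN with GS:SN = 1:3 ⇒ S = (-3/8, 1/4)
2·[CSN] = -9/8, 2·[XSN] = -9/16
[CSN]:[XSN] = -9/8:-9/16 = 2

[CSN]:[XSN] = 2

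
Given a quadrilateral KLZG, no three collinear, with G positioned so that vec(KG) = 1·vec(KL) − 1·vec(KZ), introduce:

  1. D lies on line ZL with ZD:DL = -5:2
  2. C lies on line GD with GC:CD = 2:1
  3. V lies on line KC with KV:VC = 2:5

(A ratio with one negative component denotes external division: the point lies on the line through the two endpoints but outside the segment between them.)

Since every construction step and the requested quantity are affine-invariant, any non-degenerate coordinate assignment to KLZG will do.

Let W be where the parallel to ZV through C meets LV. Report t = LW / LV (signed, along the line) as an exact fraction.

t = -14/51

Set K = (0, 0), L = (1, 0), Z = (0, 1), G = (1, -1); any affine frame gives the same invariant.
1. D lies on line ZL with ZD:DL = -5:2 ⇒ D = (5/3, -2/3)
2. C lies on line GD with GC:CD = 2:1 ⇒ C = (13/9, -7/9)
3. V lies on line KC with KV:VC = 2:5 ⇒ V = (26/63, -2/9)
through C parallel to ZV: direction (26/63, -11/9); meets LV at W = (533/459, 28/459)
W = L + t·(V−L) with t = -14/51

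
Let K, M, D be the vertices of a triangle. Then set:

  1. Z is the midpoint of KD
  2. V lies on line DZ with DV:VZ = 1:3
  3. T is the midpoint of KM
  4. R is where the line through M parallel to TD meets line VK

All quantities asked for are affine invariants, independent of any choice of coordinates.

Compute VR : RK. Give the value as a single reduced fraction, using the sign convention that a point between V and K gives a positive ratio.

VR:RK = -9/16

Assign K = (0, 0), M = (1, 0), D = (0, 1) — the answer is frame-independent, so this choice is without loss of generality.
1. Z is the midpoint of KD ⇒ Z = (0, 1/2)
2. V lies on line DZ with DV:VZ = 1:3 ⇒ V = (0, 7/8)
3. T is the midpoint of KM ⇒ T = (1/2, 0)
4. R is where the line through M parallel to TD meets line VK ⇒ R = (0, 2)
R = V + t·(K−V) with t = -9/7, so VR:RK = t:(1−t) = -9/7:16/7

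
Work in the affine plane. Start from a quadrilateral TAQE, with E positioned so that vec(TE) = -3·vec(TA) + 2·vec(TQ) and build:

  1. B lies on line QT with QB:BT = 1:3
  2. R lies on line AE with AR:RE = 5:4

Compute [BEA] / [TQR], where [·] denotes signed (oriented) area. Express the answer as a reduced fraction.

Choose coordinates T = (0, 0), A = (1, 0), Q = (0, 1), E = (-3, 2).
1. B lies on line QT with QB:BT = 1:3 ⇒ B = (0, 3/4)
2. R lies on line AE with AR:RE = 5:4 ⇒ R = (-11/9, 10/9)
2·[BEA] = 1, 2·[TQR] = 11/9
[BEA]:[TQR] = 1:11/9 = 9/11

[BEA]:[TQR] = 9/11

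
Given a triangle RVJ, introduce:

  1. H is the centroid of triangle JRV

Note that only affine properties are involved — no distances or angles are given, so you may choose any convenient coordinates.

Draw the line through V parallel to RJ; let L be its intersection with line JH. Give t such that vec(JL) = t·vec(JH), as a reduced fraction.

t = 3

Choose coordinates R = (0, 0), V = (1, 0), J = (0, 1).
1. H is the centroid of triangle JRV ⇒ H = (1/3, 1/3)
through V parallel to RJ: direction (0, 1); meets JH at L = (1, -1)
L = J + t·(H−J) with t = 3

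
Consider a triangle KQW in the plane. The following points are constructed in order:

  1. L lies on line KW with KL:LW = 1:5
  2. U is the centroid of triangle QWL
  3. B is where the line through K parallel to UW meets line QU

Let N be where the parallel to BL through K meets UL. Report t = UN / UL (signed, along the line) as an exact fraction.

Work in coordinates with K = (0, 0), Q = (1, 0), W = (0, 1).
1. L lies on line KW with KL:LW = 1:5 ⇒ L = (0, 1/6)
2. U is the centroid of triangle QWL ⇒ U = (1/3, 7/18)
3. B is where the line through K parallel to UW meets line QU ⇒ B = (-7/15, 77/90)
through K parallel to BL: direction (7/15, -31/45); meets UL at N = (-7/90, 31/270)
N = U + t·(L−U) with t = 37/30

t = 37/30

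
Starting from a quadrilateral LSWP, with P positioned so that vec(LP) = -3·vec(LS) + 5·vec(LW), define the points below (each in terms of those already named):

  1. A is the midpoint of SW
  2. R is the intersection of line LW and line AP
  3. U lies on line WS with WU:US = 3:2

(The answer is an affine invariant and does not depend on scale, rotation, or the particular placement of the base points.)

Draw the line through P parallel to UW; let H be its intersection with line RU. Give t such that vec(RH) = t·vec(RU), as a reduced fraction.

Set L = (0, 0), S = (1, 0), W = (0, 1), P = (-3, 5); any affine frame gives the same invariant.
1. A is the midpoint of SW ⇒ A = (1/2, 1/2)
2. R is the intersection of line LW and line AP ⇒ R = (0, 8/7)
3. U lies on line WS with WU:US = 3:2 ⇒ U = (3/5, 2/5)
through P parallel to UW: direction (-3/5, 3/5); meets RU at H = (-18/5, 28/5)
H = R + t·(U−R) with t = -6

t = -6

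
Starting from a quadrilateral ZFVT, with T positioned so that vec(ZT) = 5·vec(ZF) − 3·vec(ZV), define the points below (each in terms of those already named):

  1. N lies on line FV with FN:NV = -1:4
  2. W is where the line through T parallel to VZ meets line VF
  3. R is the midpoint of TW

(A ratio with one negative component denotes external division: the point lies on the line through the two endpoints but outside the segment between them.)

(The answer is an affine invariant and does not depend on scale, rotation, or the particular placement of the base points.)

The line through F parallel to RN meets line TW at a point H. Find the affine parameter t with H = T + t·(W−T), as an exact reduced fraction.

t = 5/11

Set Z = (0, 0), F = (1, 0), V = (0, 1), T = (5, -3); any affine frame gives the same invariant.
1. N lies on line FV with FN:NV = -1:4 ⇒ N = (4/3, -1/3)
2. W is where the line through T parallel to VZ meets line VF ⇒ W = (5, -4)
3. R is the midpoint of TW ⇒ R = (5, -7/2)
through F parallel to RN: direction (-11/3, 19/6); meets TW at H = (5, -38/11)
H = T + t·(W−T) with t = 5/11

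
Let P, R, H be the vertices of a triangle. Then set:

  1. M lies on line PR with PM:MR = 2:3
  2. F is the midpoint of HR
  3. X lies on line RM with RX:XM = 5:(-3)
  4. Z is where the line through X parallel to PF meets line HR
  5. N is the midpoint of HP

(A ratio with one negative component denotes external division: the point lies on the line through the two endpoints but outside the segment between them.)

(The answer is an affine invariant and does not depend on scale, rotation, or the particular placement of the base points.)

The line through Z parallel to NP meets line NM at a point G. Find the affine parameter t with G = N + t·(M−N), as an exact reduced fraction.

t = 5/8

Assign P = (0, 0), R = (1, 0), H = (0, 1) — the answer is frame-independent, so this choice is without loss of generality.
1. M lies on line PR with PM:MR = 2:3 ⇒ M = (2/5, 0)
2. F is the midpoint of HR ⇒ F = (1/2, 1/2)
3. X lies on line RM with RX:XM = 5:(-3) ⇒ X = (-1/2, 0)
4. Z is where the line through X parallel to PF meets line HR ⇒ Z = (1/4, 3/4)
5. N is the midpoint of HP ⇒ N = (0, 1/2)
through Z parallel to NP: direction (0, -1/2); meets NM at G = (1/4, 3/16)
G = N + t·(M−N) with t = 5/8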